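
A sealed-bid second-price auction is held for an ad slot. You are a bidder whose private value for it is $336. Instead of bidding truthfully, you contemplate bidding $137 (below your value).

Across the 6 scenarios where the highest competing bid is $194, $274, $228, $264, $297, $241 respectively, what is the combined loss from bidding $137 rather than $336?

$518

The deviation costs you only when the competing bid falls strictly between $137 and $336; elsewhere both bids give the same outcome.
$194: truthful payoff $142, deviation payoff $0 → loss $142.
$274: truthful payoff $62, deviation payoff $0 → loss $62.
$228: truthful payoff $108, deviation payoff $0 → loss $108.
$264: truthful payoff $72, deviation payoff $0 → loss $72.
$297: truthful payoff $39, deviation payoff $0 → loss $39.
$241: truthful payoff $95, deviation payoff $0 → loss $95.
Total loss = $142 + $62 + $108 + $72 + $39 + $95 = $518.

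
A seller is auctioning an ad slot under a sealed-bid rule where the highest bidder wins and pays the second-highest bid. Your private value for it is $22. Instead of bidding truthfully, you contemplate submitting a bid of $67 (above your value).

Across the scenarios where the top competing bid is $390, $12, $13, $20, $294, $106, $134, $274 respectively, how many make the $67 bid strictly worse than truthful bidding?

0

The deviation hurts exactly when the highest competing bid lies strictly between $22 and $67 — overbidding then wins at a price above your value.
$390: above both → same outcome either way.
$12: below both → same outcome either way.
$13: below both → same outcome either way.
$20: below both → same outcome either way.
$294: above both → same outcome either way.
$106: above both → same outcome either way.
$134: above both → same outcome either way.
$274: above both → same outcome either way.
Count: 0.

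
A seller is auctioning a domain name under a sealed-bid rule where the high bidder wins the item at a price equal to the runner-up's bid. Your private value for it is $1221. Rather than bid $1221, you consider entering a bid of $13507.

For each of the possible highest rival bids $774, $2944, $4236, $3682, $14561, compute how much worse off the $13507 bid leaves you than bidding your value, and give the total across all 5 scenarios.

$7199

The deviation costs you only when the competing bid falls strictly between $1221 and $13507; elsewhere both bids give the same outcome.
$774: outcomes coincide → loss $0.
$2944: truthful payoff $0, deviation payoff −$1723 → loss $1723.
$4236: truthful payoff $0, deviation payoff −$3015 → loss $3015.
$3682: truthful payoff $0, deviation payoff −$2461 → loss $2461.
$14561: outcomes coincide → loss $0.
Total loss = $1723 + $3015 + $2461 = $7199.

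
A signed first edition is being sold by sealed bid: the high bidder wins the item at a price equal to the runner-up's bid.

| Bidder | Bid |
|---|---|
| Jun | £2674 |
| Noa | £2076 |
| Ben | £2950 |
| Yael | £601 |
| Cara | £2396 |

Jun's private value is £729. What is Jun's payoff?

£0

Highest bid: Ben at £2950, so Ben wins.
Second-highest bid: Jun at £2674 — that is the price the winner pays.
Jun did not win, so Jun pays nothing and receives nothing: payoff £0.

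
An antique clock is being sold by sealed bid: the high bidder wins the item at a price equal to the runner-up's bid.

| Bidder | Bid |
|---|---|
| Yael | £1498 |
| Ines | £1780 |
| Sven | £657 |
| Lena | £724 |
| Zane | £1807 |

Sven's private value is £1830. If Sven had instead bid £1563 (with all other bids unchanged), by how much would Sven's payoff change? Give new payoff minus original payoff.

The highest bid among the other bidders is £1807; Sven's bid doesn't change that.
Original bid £657: Sven is not highest (top rival bid is £1807); payoff £0.
Alternative bid £1563: Sven is not highest (top rival bid is £1807); payoff £0.
Change in payoff = £0 − (£0) = £0.

£0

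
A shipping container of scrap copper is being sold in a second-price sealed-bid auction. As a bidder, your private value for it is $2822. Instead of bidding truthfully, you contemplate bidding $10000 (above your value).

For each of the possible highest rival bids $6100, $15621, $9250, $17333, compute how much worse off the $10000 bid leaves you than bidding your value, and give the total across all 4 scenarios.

The deviation costs you only when the competing bid falls strictly between $2822 and $10000; elsewhere both bids give the same outcome.
$6100: truthful payoff $0, deviation payoff −$3278 → loss $3278.
$15621: outcomes coincide → loss $0.
$9250: truthful payoff $0, deviation payoff −$6428 → loss $6428.
$17333: outcomes coincide → loss $0.
Total loss = $3278 + $6428 = $9706.

$9706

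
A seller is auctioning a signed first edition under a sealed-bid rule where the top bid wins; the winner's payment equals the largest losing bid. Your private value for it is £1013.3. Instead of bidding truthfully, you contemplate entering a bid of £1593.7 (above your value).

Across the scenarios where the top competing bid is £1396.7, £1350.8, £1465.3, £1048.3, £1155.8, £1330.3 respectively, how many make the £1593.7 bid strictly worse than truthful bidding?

The deviation hurts exactly when the highest competing bid lies strictly between £1013.3 and £1593.7 — overbidding then wins at a price above your value.
£1396.7: inside the interval → strictly worse (loss £383.4).
£1350.8: inside the interval → strictly worse (loss £337.5).
£1465.3: inside the interval → strictly worse (loss £452).
£1048.3: inside the interval → strictly worse (loss £35).
£1155.8: inside the interval → strictly worse (loss £142.5).
£1330.3: inside the interval → strictly worse (loss £317).
Count: 6.

6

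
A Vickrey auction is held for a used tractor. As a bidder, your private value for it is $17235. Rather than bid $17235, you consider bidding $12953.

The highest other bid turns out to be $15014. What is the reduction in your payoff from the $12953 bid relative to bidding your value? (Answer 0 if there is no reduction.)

Bidding your value $17235: you win (since $17235 > $15014) and pay $15014. Payoff $2221.
Bidding $12953: you lose. Payoff $0.
The competing bid $15014 lies between your shaded bid and your value, so underbidding forfeits an item you could have won at a profitable price.
Loss from deviating = $2221 − ($0) = $2221.

$2221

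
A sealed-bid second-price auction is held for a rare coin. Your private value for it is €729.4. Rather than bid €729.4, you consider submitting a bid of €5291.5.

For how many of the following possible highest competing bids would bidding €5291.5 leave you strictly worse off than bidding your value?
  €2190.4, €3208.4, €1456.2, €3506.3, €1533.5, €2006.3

6

The deviation hurts exactly when the highest competing bid lies strictly between €729.4 and €5291.5 — overbidding then wins at a price above your value.
€2190.4: inside the interval → strictly worse (loss €1461).
€3208.4: inside the interval → strictly worse (loss €2479).
€1456.2: inside the interval → strictly worse (loss €726.8).
€3506.3: inside the interval → strictly worse (loss €2776.9).
€1533.5: inside the interval → strictly worse (loss €804.1).
€2006.3: inside the interval → strictly worse (loss €1276.9).
Count: 6.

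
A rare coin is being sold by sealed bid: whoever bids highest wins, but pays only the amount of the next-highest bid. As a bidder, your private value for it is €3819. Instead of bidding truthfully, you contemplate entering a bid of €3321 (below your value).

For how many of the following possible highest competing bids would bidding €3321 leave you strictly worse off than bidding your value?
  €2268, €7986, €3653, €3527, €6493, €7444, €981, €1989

The deviation hurts exactly when the highest competing bid lies strictly between €3321 and €3819 — underbidding then forfeits a profitable win.
€2268: below both → same outcome either way.
€7986: above both → same outcome either way.
€3653: inside the interval → strictly worse (loss €166).
€3527: inside the interval → strictly worse (loss €292).
€6493: above both → same outcome either way.
€7444: above both → same outcome either way.
€981: below both → same outcome either way.
€1989: below both → same outcome either way.
Count: 2.

2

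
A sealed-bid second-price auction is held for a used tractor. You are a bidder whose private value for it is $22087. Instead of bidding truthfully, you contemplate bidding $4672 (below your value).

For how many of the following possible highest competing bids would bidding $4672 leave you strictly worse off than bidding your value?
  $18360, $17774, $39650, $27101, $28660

2

The deviation hurts exactly when the highest competing bid lies strictly between $4672 and $22087 — underbidding then forfeits a profitable win.
$18360: inside the interval → strictly worse (loss $3727).
$17774: inside the interval → strictly worse (loss $4313).
$39650: above both → same outcome either way.
$27101: above both → same outcome either way.
$28660: above both → same outcome either way.
Count: 2.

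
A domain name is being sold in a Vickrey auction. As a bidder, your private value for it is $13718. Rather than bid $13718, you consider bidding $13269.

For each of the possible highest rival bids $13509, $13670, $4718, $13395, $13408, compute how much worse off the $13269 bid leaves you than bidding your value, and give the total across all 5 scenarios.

$890

The deviation costs you only when the competing bid falls strictly between $13269 and $13718; elsewhere both bids give the same outcome.
$13509: truthful payoff $209, deviation payoff $0 → loss $209.
$13670: truthful payoff $48, deviation payoff $0 → loss $48.
$4718: outcomes coincide → loss $0.
$13395: truthful payoff $323, deviation payoff $0 → loss $323.
$13408: truthful payoff $310, deviation payoff $0 → loss $310.
Total loss = $209 + $48 + $323 + $310 = $890.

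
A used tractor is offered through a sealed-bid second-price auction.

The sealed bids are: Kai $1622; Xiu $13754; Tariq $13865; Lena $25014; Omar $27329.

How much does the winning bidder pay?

$25014

Highest bid: Omar at $27329, so Omar wins.
Second-highest bid: Lena at $25014 — that is the price the winner pays.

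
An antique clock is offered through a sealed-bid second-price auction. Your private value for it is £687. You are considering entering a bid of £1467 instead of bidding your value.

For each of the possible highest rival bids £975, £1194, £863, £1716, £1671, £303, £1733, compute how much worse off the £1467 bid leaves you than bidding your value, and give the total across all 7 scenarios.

The deviation costs you only when the competing bid falls strictly between £687 and £1467; elsewhere both bids give the same outcome.
£975: truthful payoff £0, deviation payoff −£288 → loss £288.
£1194: truthful payoff £0, deviation payoff −£507 → loss £507.
£863: truthful payoff £0, deviation payoff −£176 → loss £176.
£1716: outcomes coincide → loss £0.
£1671: outcomes coincide → loss £0.
£303: outcomes coincide → loss £0.
£1733: outcomes coincide → loss £0.
Total loss = £288 + £507 + £176 = £971.

£971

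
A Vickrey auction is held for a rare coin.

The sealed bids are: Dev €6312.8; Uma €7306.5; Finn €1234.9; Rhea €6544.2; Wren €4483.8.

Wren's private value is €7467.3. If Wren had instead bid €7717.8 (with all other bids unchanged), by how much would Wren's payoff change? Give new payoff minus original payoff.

The highest bid among the other bidders is €7306.5; Wren's bid doesn't change that.
Original bid €4483.8: Wren is not highest (top rival bid is €7306.5); payoff €0.
Alternative bid €7717.8: Wren is highest, pays the top rival bid €7306.5; payoff €7467.3 − €7306.5 = €160.8.
Change in payoff = €160.8 − (€0) = €160.8.

€160.8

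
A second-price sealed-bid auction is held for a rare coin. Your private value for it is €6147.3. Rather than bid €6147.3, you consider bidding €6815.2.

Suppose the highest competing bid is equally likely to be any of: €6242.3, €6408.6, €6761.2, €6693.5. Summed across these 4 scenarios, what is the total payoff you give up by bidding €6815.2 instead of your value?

€1516.4

The deviation costs you only when the competing bid falls strictly between €6147.3 and €6815.2; elsewhere both bids give the same outcome.
€6242.3: truthful payoff €0, deviation payoff −€95 → loss €95.
€6408.6: truthful payoff €0, deviation payoff −€261.3 → loss €261.3.
€6761.2: truthful payoff €0, deviation payoff −€613.9 → loss €613.9.
€6693.5: truthful payoff €0, deviation payoff −€546.2 → loss €546.2.
Total loss = €95 + €261.3 + €613.9 + €546.2 = €1516.4.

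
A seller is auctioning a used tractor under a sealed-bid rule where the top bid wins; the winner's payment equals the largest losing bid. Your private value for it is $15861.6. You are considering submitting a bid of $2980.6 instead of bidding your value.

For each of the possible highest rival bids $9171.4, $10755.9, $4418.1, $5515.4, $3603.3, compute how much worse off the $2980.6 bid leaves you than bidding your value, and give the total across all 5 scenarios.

The deviation costs you only when the competing bid falls strictly between $2980.6 and $15861.6; elsewhere both bids give the same outcome.
$9171.4: truthful payoff $6690.2, deviation payoff $0 → loss $6690.2.
$10755.9: truthful payoff $5105.7, deviation payoff $0 → loss $5105.7.
$4418.1: truthful payoff $11443.5, deviation payoff $0 → loss $11443.5.
$5515.4: truthful payoff $10346.2, deviation payoff $0 → loss $10346.2.
$3603.3: truthful payoff $12258.3, deviation payoff $0 → loss $12258.3.
Total loss = $6690.2 + $5105.7 + $11443.5 + $10346.2 + $12258.3 = $45843.9.

$45843.9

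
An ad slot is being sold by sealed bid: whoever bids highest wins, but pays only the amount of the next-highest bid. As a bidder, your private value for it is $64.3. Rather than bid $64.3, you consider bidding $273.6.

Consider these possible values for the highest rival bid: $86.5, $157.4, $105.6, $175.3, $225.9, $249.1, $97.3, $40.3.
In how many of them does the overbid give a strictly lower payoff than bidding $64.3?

The deviation hurts exactly when the highest competing bid lies strictly between $64.3 and $273.6 — overbidding then wins at a price above your value.
$86.5: inside the interval → strictly worse (loss $22.2).
$157.4: inside the interval → strictly worse (loss $93.1).
$105.6: inside the interval → strictly worse (loss $41.3).
$175.3: inside the interval → strictly worse (loss $111).
$225.9: inside the interval → strictly worse (loss $161.6).
$249.1: inside the interval → strictly worse (loss $184.8).
$97.3: inside the interval → strictly worse (loss $33).
$40.3: below both → same outcome either way.
Count: 7.

7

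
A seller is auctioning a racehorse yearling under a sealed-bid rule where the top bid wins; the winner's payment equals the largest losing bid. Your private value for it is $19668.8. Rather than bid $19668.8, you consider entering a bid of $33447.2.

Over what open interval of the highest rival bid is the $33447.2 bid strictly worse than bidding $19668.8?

If the competing bid is below $19668.8, both bids win at the same price — no difference.
If it is above $33447.2, both bids lose — no difference.
If it lies strictly between $19668.8 and $33447.2, bidding your value loses (payoff 0) while bidding $33447.2 wins at a price above your value (payoff negative).
So the deviation strictly hurts on the open interval ($19668.8, $33447.2).
Truthful bidding weakly dominates here: raising your bid can only win items priced above your value, and lowering it can only forfeit items priced below.

($19668.8, $33447.2)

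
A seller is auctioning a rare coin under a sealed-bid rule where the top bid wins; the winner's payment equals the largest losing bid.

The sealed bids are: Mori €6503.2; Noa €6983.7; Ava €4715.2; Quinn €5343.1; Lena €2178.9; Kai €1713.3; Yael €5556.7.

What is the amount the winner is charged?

€6503.2

Highest bid: Noa at €6983.7, so Noa wins.
Second-highest bid: Mori at €6503.2 — that is the price the winner pays.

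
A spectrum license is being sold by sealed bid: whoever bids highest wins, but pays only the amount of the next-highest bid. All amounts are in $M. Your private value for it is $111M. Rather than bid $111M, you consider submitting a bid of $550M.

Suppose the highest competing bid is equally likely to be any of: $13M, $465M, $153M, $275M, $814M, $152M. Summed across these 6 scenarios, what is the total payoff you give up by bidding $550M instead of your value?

$601M

The deviation costs you only when the competing bid falls strictly between $111M and $550M; elsewhere both bids give the same outcome.
$13M: outcomes coincide → loss $0M.
$465M: truthful payoff $0M, deviation payoff −$354M → loss $354M.
$153M: truthful payoff $0M, deviation payoff −$42M → loss $42M.
$275M: truthful payoff $0M, deviation payoff −$164M → loss $164M.
$814M: outcomes coincide → loss $0M.
$152M: truthful payoff $0M, deviation payoff −$41M → loss $41M.
Total loss = $354M + $42M + $164M + $41M = $601M.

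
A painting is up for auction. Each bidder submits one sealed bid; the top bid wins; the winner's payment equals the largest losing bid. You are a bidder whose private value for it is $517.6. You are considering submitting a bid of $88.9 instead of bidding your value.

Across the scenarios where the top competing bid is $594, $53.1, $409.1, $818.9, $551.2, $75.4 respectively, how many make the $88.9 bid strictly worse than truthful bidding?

The deviation hurts exactly when the highest competing bid lies strictly between $88.9 and $517.6 — underbidding then forfeits a profitable win.
$594: above both → same outcome either way.
$53.1: below both → same outcome either way.
$409.1: inside the interval → strictly worse (loss $108.5).
$818.9: above both → same outcome either way.
$551.2: above both → same outcome either way.
$75.4: below both → same outcome either way.
Count: 1.

1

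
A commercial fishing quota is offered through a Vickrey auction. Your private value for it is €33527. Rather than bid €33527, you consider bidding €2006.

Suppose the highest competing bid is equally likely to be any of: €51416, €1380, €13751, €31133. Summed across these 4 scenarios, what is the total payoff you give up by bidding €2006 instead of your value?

The deviation costs you only when the competing bid falls strictly between €2006 and €33527; elsewhere both bids give the same outcome.
€51416: outcomes coincide → loss €0.
€1380: outcomes coincide → loss €0.
€13751: truthful payoff €19776, deviation payoff €0 → loss €19776.
€31133: truthful payoff €2394, deviation payoff €0 → loss €2394.
Total loss = €19776 + €2394 = €22170.
Because the price is fixed by the runner-up's bid, deviating from your value can only change a good outcome into a bad one — never the reverse.

€22170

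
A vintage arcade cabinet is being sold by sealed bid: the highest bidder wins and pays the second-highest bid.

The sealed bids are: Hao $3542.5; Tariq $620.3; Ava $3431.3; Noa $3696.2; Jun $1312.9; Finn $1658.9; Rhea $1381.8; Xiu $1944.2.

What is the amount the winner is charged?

$3542.5

Highest bid: Noa at $3696.2, so Noa wins.
Second-highest bid: Hao at $3542.5 — that is the price the winner pays.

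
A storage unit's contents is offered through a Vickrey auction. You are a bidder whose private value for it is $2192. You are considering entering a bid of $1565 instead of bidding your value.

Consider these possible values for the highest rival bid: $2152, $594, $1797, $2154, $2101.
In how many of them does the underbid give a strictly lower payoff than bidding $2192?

4

The deviation hurts exactly when the highest competing bid lies strictly between $1565 and $2192 — underbidding then forfeits a profitable win.
$2152: inside the interval → strictly worse (loss $40).
$594: below both → same outcome either way.
$1797: inside the interval → strictly worse (loss $395).
$2154: inside the interval → strictly worse (loss $38).
$2101: inside the interval → strictly worse (loss $91).
Count: 4.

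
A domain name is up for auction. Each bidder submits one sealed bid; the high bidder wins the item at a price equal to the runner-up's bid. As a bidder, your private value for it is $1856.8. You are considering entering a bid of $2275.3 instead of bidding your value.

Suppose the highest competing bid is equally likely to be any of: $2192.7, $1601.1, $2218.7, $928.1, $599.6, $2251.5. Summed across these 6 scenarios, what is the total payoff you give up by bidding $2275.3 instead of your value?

The deviation costs you only when the competing bid falls strictly between $1856.8 and $2275.3; elsewhere both bids give the same outcome.
$2192.7: truthful payoff $0, deviation payoff −$335.9 → loss $335.9.
$1601.1: outcomes coincide → loss $0.
$2218.7: truthful payoff $0, deviation payoff −$361.9 → loss $361.9.
$928.1: outcomes coincide → loss $0.
$599.6: outcomes coincide → loss $0.
$2251.5: truthful payoff $0, deviation payoff −$394.7 → loss $394.7.
Total loss = $335.9 + $361.9 + $394.7 = $1092.5.

$1092.5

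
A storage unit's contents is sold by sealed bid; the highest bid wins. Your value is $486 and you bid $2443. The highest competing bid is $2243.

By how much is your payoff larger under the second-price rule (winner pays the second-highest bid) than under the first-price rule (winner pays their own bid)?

$200

You have the highest bid, so you win under either rule.
Second-price: pay $2243 → payoff −$1757.
First-price: pay your own bid $2443 → payoff −$1957.
Difference = −$1757 − (−$1957) = $200.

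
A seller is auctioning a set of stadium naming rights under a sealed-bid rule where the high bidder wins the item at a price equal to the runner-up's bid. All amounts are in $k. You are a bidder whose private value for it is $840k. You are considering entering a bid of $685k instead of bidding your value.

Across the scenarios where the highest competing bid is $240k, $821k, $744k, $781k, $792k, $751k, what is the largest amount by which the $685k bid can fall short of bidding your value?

$96k

$240k: same outcome either way → loss $0k.
$821k: truthful gives $19k, deviation gives $0k → loss $19k.
$744k: truthful gives $96k, deviation gives $0k → loss $96k.
$781k: truthful gives $59k, deviation gives $0k → loss $59k.
$792k: truthful gives $48k, deviation gives $0k → loss $48k.
$751k: truthful gives $89k, deviation gives $0k → loss $89k.
Maximum loss: $96k.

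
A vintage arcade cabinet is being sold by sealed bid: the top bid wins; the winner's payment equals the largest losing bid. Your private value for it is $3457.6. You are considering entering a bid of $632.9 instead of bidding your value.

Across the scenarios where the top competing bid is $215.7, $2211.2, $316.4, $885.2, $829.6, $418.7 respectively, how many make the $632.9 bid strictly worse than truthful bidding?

The deviation hurts exactly when the highest competing bid lies strictly between $632.9 and $3457.6 — underbidding then forfeits a profitable win.
$215.7: below both → same outcome either way.
$2211.2: inside the interval → strictly worse (loss $1246.4).
$316.4: below both → same outcome either way.
$885.2: inside the interval → strictly worse (loss $2572.4).
$829.6: inside the interval → strictly worse (loss $2628).
$418.7: below both → same outcome either way.
Count: 3.

3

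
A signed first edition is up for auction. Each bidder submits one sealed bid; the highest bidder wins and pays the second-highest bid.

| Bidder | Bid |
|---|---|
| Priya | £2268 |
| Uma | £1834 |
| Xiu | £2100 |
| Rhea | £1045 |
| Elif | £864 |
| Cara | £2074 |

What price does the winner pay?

£2100

Highest bid: Priya at £2268, so Priya wins.
Second-highest bid: Xiu at £2100 — that is the price the winner pays.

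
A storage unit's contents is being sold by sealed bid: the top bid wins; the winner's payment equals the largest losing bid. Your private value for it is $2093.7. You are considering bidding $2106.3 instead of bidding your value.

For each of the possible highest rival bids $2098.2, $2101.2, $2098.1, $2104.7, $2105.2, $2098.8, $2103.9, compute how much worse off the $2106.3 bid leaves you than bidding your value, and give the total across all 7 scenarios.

$54.2

The deviation costs you only when the competing bid falls strictly between $2093.7 and $2106.3; elsewhere both bids give the same outcome.
$2098.2: truthful payoff $0, deviation payoff −$4.5 → loss $4.5.
$2101.2: truthful payoff $0, deviation payoff −$7.5 → loss $7.5.
$2098.1: truthful payoff $0, deviation payoff −$4.4 → loss $4.4.
$2104.7: truthful payoff $0, deviation payoff −$11 → loss $11.
$2105.2: truthful payoff $0, deviation payoff −$11.5 → loss $11.5.
$2098.8: truthful payoff $0, deviation payoff −$5.1 → loss $5.1.
$2103.9: truthful payoff $0, deviation payoff −$10.2 → loss $10.2.
Total loss = $4.5 + $7.5 + $4.4 + $11 + $11.5 + $5.1 + $10.2 = $54.2.
Truthful bidding weakly dominates here: raising your bid can only win items priced above your value, and lowering it can only forfeit items priced below.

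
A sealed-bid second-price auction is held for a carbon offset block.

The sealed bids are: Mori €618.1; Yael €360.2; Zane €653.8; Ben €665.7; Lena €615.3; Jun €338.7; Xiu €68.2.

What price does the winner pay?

€653.8

Highest bid: Ben at €665.7, so Ben wins.
Second-highest bid: Zane at €653.8 — that is the price the winner pays.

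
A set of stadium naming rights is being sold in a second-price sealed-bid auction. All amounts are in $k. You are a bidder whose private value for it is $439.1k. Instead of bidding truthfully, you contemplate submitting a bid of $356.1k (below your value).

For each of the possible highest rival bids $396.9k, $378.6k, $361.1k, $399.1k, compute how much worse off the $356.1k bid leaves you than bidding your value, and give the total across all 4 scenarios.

The deviation costs you only when the competing bid falls strictly between $356.1k and $439.1k; elsewhere both bids give the same outcome.
$396.9k: truthful payoff $42.2k, deviation payoff $0k → loss $42.2k.
$378.6k: truthful payoff $60.5k, deviation payoff $0k → loss $60.5k.
$361.1k: truthful payoff $78k, deviation payoff $0k → loss $78k.
$399.1k: truthful payoff $40k, deviation payoff $0k → loss $40k.
Total loss = $42.2k + $60.5k + $78k + $40k = $220.7k.
Because the price is fixed by the runner-up's bid, deviating from your value can only change a good outcome into a bad one — never the reverse.

$220.7k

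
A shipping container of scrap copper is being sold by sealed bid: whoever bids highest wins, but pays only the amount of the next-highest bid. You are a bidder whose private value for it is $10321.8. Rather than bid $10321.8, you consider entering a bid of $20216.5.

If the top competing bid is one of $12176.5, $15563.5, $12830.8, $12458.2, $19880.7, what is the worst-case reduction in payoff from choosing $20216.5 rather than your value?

$12176.5: truthful gives $0, deviation gives −$1854.7 → loss $1854.7.
$15563.5: truthful gives $0, deviation gives −$5241.7 → loss $5241.7.
$12830.8: truthful gives $0, deviation gives −$2509 → loss $2509.
$12458.2: truthful gives $0, deviation gives −$2136.4 → loss $2136.4.
$19880.7: truthful gives $0, deviation gives −$9558.9 → loss $9558.9.
Maximum loss: $9558.9.

$9558.9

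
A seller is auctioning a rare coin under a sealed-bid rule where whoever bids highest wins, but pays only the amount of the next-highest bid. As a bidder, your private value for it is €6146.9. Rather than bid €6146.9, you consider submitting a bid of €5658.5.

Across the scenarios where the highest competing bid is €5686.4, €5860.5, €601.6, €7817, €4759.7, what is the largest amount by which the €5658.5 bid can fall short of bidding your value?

€460.5

€5686.4: truthful gives €460.5, deviation gives €0 → loss €460.5.
€5860.5: truthful gives €286.4, deviation gives €0 → loss €286.4.
€601.6: same outcome either way → loss €0.
€7817: same outcome either way → loss €0.
€4759.7: same outcome either way → loss €0.
Maximum loss: €460.5.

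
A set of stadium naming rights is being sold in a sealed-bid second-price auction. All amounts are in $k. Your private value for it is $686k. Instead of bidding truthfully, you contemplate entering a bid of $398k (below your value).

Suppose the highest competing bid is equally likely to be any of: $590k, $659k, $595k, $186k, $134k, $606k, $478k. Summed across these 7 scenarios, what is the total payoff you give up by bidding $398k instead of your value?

$502k

The deviation costs you only when the competing bid falls strictly between $398k and $686k; elsewhere both bids give the same outcome.
$590k: truthful payoff $96k, deviation payoff $0k → loss $96k.
$659k: truthful payoff $27k, deviation payoff $0k → loss $27k.
$595k: truthful payoff $91k, deviation payoff $0k → loss $91k.
$186k: outcomes coincide → loss $0k.
$134k: outcomes coincide → loss $0k.
$606k: truthful payoff $80k, deviation payoff $0k → loss $80k.
$478k: truthful payoff $208k, deviation payoff $0k → loss $208k.
Total loss = $96k + $27k + $91k + $80k + $208k = $502k.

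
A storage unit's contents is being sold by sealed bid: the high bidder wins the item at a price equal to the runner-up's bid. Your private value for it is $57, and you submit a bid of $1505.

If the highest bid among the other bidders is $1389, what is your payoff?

−$1332

Your bid $1505 exceeds the highest competing bid $1389, so you win.
In a second-price auction the winner pays the second-highest bid, $1389.
Payoff = value − price = $57 − $1389 = −$1332.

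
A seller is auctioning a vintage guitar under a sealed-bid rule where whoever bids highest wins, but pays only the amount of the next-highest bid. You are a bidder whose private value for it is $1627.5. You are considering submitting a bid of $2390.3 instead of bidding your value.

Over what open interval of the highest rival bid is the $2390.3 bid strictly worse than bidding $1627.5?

If the competing bid is below $1627.5, both bids win at the same price — no difference.
If it is above $2390.3, both bids lose — no difference.
If it lies strictly between $1627.5 and $2390.3, bidding your value loses (payoff 0) while bidding $2390.3 wins at a price above your value (payoff negative).
So the deviation strictly hurts on the open interval ($1627.5, $2390.3).

($1627.5, $2390.3)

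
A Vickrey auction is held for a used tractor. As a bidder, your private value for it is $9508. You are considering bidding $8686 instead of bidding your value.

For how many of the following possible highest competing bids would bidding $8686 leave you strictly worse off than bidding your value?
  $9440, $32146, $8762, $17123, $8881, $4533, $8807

The deviation hurts exactly when the highest competing bid lies strictly between $8686 and $9508 — underbidding then forfeits a profitable win.
$9440: inside the interval → strictly worse (loss $68).
$32146: above both → same outcome either way.
$8762: inside the interval → strictly worse (loss $746).
$17123: above both → same outcome either way.
$8881: inside the interval → strictly worse (loss $627).
$4533: below both → same outcome either way.
$8807: inside the interval → strictly worse (loss $701).
Count: 4.

4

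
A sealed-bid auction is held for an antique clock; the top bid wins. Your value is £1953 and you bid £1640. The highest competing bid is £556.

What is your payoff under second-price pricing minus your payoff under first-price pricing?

You have the highest bid, so you win under either rule.
Second-price: pay £556 → payoff £1397.
First-price: pay your own bid £1640 → payoff £313.
Difference = £1397 − (£313) = £1084.

£1084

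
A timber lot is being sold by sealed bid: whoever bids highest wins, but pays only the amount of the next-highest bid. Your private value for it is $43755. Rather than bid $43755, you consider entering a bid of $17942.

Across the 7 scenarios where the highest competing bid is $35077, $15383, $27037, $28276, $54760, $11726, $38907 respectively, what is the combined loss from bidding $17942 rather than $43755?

The deviation costs you only when the competing bid falls strictly between $17942 and $43755; elsewhere both bids give the same outcome.
$35077: truthful payoff $8678, deviation payoff $0 → loss $8678.
$15383: outcomes coincide → loss $0.
$27037: truthful payoff $16718, deviation payoff $0 → loss $16718.
$28276: truthful payoff $15479, deviation payoff $0 → loss $15479.
$54760: outcomes coincide → loss $0.
$11726: outcomes coincide → loss $0.
$38907: truthful payoff $4848, deviation payoff $0 → loss $4848.
Total loss = $8678 + $16718 + $15479 + $4848 = $45723.

$45723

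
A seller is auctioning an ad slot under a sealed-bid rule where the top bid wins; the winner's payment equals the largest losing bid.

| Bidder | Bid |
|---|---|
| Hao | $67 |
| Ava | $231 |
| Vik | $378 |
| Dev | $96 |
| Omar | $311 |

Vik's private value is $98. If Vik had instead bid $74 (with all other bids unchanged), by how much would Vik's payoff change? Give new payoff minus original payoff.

The highest bid among the other bidders is $311; Vik's bid doesn't change that.
Original bid $378: Vik is highest, pays the top rival bid $311; payoff $98 − $311 = −$213.
Alternative bid $74: Vik is not highest (top rival bid is $311); payoff $0.
Change in payoff = $0 − (−$213) = $213.

$213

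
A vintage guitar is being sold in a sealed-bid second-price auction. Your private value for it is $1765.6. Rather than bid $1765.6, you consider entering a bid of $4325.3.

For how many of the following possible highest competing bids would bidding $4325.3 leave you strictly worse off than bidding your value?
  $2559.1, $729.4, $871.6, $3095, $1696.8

The deviation hurts exactly when the highest competing bid lies strictly between $1765.6 and $4325.3 — overbidding then wins at a price above your value.
$2559.1: inside the interval → strictly worse (loss $793.5).
$729.4: below both → same outcome either way.
$871.6: below both → same outcome either way.
$3095: inside the interval → strictly worse (loss $1329.4).
$1696.8: below both → same outcome either way.
Count: 2.

2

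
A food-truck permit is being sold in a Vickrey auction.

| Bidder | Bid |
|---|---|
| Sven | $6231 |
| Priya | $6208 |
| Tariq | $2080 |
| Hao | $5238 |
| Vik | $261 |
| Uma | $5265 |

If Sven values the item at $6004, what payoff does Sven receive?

−$204

Highest bid: Sven at $6231, so Sven wins.
Second-highest bid: Priya at $6208 — that is the price the winner pays.
Sven's payoff = value − price = $6004 − $6208 = −$204.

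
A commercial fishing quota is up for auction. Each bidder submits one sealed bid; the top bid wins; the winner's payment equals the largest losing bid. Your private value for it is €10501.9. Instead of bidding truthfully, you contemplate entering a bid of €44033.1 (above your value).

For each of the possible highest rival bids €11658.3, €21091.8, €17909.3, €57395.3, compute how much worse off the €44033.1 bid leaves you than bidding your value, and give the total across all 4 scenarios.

€19153.7

The deviation costs you only when the competing bid falls strictly between €10501.9 and €44033.1; elsewhere both bids give the same outcome.
€11658.3: truthful payoff €0, deviation payoff −€1156.4 → loss €1156.4.
€21091.8: truthful payoff €0, deviation payoff −€10589.9 → loss €10589.9.
€17909.3: truthful payoff €0, deviation payoff −€7407.4 → loss €7407.4.
€57395.3: outcomes coincide → loss €0.
Total loss = €1156.4 + €10589.9 + €7407.4 = €19153.7.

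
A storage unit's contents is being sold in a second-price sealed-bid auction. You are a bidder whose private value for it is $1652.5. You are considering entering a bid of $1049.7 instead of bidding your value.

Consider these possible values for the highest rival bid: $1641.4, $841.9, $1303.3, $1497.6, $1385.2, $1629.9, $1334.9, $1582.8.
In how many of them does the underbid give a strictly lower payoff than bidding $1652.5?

The deviation hurts exactly when the highest competing bid lies strictly between $1049.7 and $1652.5 — underbidding then forfeits a profitable win.
$1641.4: inside the interval → strictly worse (loss $11.1).
$841.9: below both → same outcome either way.
$1303.3: inside the interval → strictly worse (loss $349.2).
$1497.6: inside the interval → strictly worse (loss $154.9).
$1385.2: inside the interval → strictly worse (loss $267.3).
$1629.9: inside the interval → strictly worse (loss $22.6).
$1334.9: inside the interval → strictly worse (loss $317.6).
$1582.8: inside the interval → strictly worse (loss $69.7).
Count: 7.

7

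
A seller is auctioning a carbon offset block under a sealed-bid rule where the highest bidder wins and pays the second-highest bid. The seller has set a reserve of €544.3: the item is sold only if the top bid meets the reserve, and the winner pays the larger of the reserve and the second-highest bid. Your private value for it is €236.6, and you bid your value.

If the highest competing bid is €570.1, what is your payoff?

Your bid €236.6 is below the highest competing bid €570.1, so you lose. Payoff €0.

€0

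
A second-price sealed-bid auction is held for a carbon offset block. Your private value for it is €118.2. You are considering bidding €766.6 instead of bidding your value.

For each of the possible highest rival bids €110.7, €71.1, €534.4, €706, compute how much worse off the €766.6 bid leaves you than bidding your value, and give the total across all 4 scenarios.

The deviation costs you only when the competing bid falls strictly between €118.2 and €766.6; elsewhere both bids give the same outcome.
€110.7: outcomes coincide → loss €0.
€71.1: outcomes coincide → loss €0.
€534.4: truthful payoff €0, deviation payoff −€416.2 → loss €416.2.
€706: truthful payoff €0, deviation payoff −€587.8 → loss €587.8.
Total loss = €416.2 + €587.8 = €1004.
Because the price is fixed by the runner-up's bid, deviating from your value can only change a good outcome into a bad one — never the reverse.

€1004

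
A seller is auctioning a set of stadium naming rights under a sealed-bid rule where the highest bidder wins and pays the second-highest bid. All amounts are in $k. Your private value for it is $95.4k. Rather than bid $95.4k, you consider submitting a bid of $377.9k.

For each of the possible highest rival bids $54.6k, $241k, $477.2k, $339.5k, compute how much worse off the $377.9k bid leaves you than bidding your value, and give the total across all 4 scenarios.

The deviation costs you only when the competing bid falls strictly between $95.4k and $377.9k; elsewhere both bids give the same outcome.
$54.6k: outcomes coincide → loss $0k.
$241k: truthful payoff $0k, deviation payoff −$145.6k → loss $145.6k.
$477.2k: outcomes coincide → loss $0k.
$339.5k: truthful payoff $0k, deviation payoff −$244.1k → loss $244.1k.
Total loss = $145.6k + $244.1k = $389.7k.
Because the price is fixed by the runner-up's bid, deviating from your value can only change a good outcome into a bad one — never the reverse.

$389.7k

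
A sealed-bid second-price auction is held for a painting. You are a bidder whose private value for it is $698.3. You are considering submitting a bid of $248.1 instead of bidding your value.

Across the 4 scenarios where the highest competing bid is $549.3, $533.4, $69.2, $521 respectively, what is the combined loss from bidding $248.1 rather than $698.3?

$491.2

The deviation costs you only when the competing bid falls strictly between $248.1 and $698.3; elsewhere both bids give the same outcome.
$549.3: truthful payoff $149, deviation payoff $0 → loss $149.
$533.4: truthful payoff $164.9, deviation payoff $0 → loss $164.9.
$69.2: outcomes coincide → loss $0.
$521: truthful payoff $177.3, deviation payoff $0 → loss $177.3.
Total loss = $149 + $164.9 + $177.3 = $491.2.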